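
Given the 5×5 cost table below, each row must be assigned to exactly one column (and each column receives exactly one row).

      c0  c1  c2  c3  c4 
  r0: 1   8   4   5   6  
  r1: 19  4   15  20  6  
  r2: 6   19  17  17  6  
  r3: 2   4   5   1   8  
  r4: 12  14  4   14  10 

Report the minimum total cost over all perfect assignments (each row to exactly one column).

optimal assignment: row0→col0 (cost 1), row1→col1 (cost 4), row2→col4 (cost 6), row3→col3 (cost 1), row4→col2 (cost 4)
total = 1 + 4 + 6 + 1 + 4 = 16

Minimum assignment cost: 16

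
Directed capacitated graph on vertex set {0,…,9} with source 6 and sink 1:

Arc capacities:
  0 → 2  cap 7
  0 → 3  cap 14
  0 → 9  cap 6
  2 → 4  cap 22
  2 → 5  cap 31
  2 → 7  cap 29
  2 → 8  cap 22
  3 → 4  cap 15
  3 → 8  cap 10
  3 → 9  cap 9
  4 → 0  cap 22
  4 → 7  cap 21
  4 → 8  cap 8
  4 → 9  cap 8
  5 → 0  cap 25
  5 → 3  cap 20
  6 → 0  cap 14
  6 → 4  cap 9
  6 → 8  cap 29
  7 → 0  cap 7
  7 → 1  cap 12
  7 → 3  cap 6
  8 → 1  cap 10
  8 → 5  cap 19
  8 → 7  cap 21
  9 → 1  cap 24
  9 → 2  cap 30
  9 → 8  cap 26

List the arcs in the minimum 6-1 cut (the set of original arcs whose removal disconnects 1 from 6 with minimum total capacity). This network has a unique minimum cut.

augment #1: 6→8→1 push 10
augment #2: 6→0→9→1 push 6
augment #3: 6→4→7→1 push 9
augment #4: 6→8→7→1 push 3
augment #5: 6→0→3→9→1 push 8
augment #6: 6→8→5→3→9→1 push 1
augment #7: 6→8→7→4→9→1 push 8
max flow = 45; residual-reachable set from 6 gives S-side
cut edges (S→T): {(0,9), (3,9), (4,9), (7,1), (8,1)} total cap 45

Min-cut arcs: {(0,9), (3,9), (4,9), (7,1), (8,1)} (total capacity 45)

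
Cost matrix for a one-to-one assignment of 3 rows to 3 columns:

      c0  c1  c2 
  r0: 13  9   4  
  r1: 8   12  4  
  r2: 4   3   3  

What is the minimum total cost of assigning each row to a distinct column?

optimal assignment: row0→col2 (cost 4), row1→col0 (cost 8), row2→col1 (cost 3)
total = 4 + 8 + 3 = 15

Minimum assignment cost: 15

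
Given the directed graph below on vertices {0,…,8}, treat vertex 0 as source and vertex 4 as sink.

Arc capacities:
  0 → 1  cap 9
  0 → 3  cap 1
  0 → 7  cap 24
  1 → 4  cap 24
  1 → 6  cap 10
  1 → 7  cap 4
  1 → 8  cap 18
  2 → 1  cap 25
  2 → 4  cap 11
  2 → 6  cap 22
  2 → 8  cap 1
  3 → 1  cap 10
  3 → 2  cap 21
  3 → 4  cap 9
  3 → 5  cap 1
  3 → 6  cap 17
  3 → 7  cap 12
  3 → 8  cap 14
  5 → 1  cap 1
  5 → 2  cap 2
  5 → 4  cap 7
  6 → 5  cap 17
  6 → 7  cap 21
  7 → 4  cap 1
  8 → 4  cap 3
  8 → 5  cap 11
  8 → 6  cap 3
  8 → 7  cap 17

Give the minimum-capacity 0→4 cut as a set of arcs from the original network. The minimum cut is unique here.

augment #1: 0→1→4 push 9
augment #2: 0→3→4 push 1
augment #3: 0→7→4 push 1
max flow = 11; residual-reachable set from 0 gives S-side
cut edges (S→T): {(0,1), (0,3), (7,4)} total cap 11

Min-cut arcs: {(0,1), (0,3), (7,4)} (total capacity 11)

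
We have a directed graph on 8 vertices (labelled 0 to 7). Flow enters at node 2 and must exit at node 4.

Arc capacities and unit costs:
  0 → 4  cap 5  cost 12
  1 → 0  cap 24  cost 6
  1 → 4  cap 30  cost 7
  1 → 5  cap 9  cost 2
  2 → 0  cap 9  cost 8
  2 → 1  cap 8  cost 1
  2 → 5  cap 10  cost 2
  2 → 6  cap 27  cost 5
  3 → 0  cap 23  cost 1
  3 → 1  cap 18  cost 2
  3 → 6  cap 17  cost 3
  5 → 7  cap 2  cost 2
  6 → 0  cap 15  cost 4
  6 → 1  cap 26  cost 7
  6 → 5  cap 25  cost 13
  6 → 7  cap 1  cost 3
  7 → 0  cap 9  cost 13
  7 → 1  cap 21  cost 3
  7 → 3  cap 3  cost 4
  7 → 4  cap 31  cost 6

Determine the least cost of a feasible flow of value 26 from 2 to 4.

Minimum cost for 26 units: 383

shortest-cost path #1: 2→1→4 push 8 @ unit cost 8 (adds 64)
shortest-cost path #2: 2→5→7→4 push 2 @ unit cost 10 (adds 20)
shortest-cost path #3: 2→6→7→4 push 1 @ unit cost 14 (adds 14)
shortest-cost path #4: 2→6→1→4 push 15 @ unit cost 19 (adds 285)
total cost = 383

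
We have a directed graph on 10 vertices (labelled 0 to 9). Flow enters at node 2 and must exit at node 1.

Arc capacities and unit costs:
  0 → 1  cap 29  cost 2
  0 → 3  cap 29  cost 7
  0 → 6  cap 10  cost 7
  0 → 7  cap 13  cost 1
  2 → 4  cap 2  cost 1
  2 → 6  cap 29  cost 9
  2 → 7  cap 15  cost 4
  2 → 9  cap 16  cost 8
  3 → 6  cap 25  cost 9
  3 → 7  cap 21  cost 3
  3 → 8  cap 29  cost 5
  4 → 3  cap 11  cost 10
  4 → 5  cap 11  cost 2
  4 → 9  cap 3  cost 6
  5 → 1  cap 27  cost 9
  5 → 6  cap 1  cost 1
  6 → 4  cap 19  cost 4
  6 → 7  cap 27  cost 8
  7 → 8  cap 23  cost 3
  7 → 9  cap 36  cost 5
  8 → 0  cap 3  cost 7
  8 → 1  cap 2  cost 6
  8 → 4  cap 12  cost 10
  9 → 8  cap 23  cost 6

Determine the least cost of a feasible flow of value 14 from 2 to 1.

Minimum cost for 14 units: 266

shortest-cost path #1: 2→4→5→1 push 2 @ unit cost 12 (adds 24)
shortest-cost path #2: 2→7→8→1 push 2 @ unit cost 13 (adds 26)
shortest-cost path #3: 2→7→8→0→1 push 3 @ unit cost 16 (adds 48)
shortest-cost path #4: 2→6→4→5→1 push 7 @ unit cost 24 (adds 168)
total cost = 266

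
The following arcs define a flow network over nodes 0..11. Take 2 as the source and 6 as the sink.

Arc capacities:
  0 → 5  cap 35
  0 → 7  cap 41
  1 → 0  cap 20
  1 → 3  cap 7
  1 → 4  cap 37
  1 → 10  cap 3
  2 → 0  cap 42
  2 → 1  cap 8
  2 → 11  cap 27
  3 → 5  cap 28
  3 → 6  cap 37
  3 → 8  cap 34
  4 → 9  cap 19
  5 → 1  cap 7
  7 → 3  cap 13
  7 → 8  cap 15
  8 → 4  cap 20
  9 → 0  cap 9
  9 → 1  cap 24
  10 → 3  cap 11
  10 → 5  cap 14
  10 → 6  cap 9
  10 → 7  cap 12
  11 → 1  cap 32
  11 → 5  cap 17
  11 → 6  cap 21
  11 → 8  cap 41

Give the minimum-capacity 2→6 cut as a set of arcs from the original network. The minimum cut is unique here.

Min-cut arcs: {(1,3), (1,10), (7,3), (11,6)} (total capacity 44)

augment #1: 2→11→6 push 21
augment #2: 2→1→3→6 push 7
augment #3: 2→1→10→6 push 1
augment #4: 2→0→7→3→6 push 13
augment #5: 2→11→1→10→6 push 2
max flow = 44; residual-reachable set from 2 gives S-side
cut edges (S→T): {(1,3), (1,10), (7,3), (11,6)} total cap 44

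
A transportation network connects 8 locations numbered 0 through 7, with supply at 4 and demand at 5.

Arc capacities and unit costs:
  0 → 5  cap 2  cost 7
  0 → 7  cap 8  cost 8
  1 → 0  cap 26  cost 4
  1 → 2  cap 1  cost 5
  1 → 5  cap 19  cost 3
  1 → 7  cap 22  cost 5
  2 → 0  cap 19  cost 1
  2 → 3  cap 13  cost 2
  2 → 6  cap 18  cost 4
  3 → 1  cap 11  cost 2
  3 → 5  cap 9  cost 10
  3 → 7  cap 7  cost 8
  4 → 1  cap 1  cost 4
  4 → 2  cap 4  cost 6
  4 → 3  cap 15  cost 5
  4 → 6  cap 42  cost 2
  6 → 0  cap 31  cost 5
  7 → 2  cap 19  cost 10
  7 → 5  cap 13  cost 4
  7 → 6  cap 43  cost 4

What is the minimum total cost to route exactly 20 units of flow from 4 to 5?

shortest-cost path #1: 4→1→5 push 1 @ unit cost 7 (adds 7)
shortest-cost path #2: 4→3→1→5 push 11 @ unit cost 10 (adds 110)
shortest-cost path #3: 4→6→0→5 push 2 @ unit cost 14 (adds 28)
shortest-cost path #4: 4→3→5 push 4 @ unit cost 15 (adds 60)
shortest-cost path #5: 4→2→3→5 push 2 @ unit cost 18 (adds 36)
total cost = 241

Minimum cost for 20 units: 241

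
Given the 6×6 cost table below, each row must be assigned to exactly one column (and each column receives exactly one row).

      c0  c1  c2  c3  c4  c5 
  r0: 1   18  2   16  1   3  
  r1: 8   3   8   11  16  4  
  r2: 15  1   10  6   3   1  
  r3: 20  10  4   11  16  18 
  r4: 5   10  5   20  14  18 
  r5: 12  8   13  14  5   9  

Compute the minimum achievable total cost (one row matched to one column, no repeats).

one of 2 optimal assignments: row0→col0 (cost 1), row1→col1 (cost 3), row2→col5 (cost 1), row3→col3 (cost 11), row4→col2 (cost 5), row5→col4 (cost 5)
total = 1 + 3 + 1 + 11 + 5 + 5 = 26

Minimum assignment cost: 26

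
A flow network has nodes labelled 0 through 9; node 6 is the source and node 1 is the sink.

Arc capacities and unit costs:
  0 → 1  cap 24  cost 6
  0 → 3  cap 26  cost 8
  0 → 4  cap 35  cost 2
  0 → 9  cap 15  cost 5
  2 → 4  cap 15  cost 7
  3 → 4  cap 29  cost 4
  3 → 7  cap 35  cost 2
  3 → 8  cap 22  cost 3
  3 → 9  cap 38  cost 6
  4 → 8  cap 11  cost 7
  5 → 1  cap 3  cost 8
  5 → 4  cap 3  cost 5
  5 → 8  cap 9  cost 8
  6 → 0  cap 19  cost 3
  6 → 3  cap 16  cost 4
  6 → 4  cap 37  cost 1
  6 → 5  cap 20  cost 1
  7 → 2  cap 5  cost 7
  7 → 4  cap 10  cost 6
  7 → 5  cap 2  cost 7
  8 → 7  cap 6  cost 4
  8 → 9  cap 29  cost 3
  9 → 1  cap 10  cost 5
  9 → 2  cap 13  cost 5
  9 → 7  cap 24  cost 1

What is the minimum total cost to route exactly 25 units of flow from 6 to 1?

shortest-cost path #1: 6→0→1 push 19 @ unit cost 9 (adds 171)
shortest-cost path #2: 6→5→1 push 3 @ unit cost 9 (adds 27)
shortest-cost path #3: 6→3→9→1 push 3 @ unit cost 15 (adds 45)
total cost = 243

Minimum cost for 25 units: 243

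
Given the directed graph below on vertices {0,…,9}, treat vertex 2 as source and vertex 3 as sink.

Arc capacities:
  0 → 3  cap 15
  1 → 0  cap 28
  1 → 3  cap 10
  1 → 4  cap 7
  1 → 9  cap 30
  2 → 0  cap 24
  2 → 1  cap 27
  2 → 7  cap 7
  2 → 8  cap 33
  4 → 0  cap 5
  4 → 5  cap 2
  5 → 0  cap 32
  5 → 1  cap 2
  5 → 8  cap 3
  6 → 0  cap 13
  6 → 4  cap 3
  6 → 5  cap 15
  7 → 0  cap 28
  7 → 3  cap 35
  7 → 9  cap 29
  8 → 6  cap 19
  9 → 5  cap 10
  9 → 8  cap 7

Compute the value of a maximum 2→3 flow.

Maximum flow value: 32

augment #1: 2→0→3 bottleneck 15, total now 15
augment #2: 2→1→3 bottleneck 10, total now 25
augment #3: 2→7→3 bottleneck 7, total now 32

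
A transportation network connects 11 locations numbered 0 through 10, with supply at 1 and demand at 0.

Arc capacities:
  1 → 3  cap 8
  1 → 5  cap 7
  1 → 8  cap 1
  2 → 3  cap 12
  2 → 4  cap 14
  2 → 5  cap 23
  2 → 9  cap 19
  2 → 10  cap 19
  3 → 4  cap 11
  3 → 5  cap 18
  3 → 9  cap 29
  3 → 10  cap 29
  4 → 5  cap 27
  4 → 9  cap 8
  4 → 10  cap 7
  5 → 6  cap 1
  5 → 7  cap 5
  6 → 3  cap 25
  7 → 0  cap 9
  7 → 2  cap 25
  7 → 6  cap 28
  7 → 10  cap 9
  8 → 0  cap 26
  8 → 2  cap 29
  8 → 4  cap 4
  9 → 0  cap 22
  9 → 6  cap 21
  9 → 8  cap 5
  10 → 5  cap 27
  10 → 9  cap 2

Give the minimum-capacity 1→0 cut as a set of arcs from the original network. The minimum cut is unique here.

augment #1: 1→8→0 push 1
augment #2: 1→3→9→0 push 8
augment #3: 1→5→7→0 push 5
augment #4: 1→5→6→3→9→0 push 1
max flow = 15; residual-reachable set from 1 gives S-side
cut edges (S→T): {(1,3), (1,8), (5,6), (5,7)} total cap 15

Min-cut arcs: {(1,3), (1,8), (5,6), (5,7)} (total capacity 15)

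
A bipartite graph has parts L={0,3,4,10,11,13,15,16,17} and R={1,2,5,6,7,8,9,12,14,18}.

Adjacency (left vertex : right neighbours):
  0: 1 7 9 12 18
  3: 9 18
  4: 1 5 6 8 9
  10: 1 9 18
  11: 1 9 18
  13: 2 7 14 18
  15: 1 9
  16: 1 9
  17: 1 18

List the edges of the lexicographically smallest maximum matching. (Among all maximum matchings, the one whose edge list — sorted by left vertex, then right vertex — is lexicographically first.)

Lex-smallest maximum matching: {(0,7), (3,9), (4,5), (10,1), (11,18), (13,2)}

|M| = 6 (so the lex-smallest maximum matching has 6 edges)
process left vertices in ascending order; for each, take the smallest-labelled available neighbour that still permits 6 edges overall, or leave it unmatched if none does
lex-smallest matching: {0-7, 3-9, 4-5, 10-1, 11-18, 13-2}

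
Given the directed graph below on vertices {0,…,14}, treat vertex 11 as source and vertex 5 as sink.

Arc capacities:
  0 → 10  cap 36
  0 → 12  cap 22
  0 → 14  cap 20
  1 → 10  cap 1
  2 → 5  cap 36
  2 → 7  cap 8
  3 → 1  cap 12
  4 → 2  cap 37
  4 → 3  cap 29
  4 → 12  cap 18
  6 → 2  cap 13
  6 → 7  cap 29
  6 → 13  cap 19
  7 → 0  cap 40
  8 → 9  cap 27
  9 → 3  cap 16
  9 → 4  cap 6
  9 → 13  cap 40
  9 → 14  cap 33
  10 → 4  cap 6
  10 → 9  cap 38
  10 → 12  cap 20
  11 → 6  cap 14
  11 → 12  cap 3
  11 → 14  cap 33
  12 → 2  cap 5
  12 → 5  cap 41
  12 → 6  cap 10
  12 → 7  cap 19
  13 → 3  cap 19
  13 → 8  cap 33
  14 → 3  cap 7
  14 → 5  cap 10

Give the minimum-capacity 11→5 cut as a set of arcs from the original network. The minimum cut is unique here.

Min-cut arcs: {(1,10), (11,6), (11,12), (14,5)} (total capacity 28)

augment #1: 11→12→5 push 3
augment #2: 11→14→5 push 10
augment #3: 11→6→2→5 push 13
augment #4: 11→6→7→0→12→5 push 1
augment #5: 11→14→3→1→10→12→5 push 1
max flow = 28; residual-reachable set from 11 gives S-side
cut edges (S→T): {(1,10), (11,6), (11,12), (14,5)} total cap 28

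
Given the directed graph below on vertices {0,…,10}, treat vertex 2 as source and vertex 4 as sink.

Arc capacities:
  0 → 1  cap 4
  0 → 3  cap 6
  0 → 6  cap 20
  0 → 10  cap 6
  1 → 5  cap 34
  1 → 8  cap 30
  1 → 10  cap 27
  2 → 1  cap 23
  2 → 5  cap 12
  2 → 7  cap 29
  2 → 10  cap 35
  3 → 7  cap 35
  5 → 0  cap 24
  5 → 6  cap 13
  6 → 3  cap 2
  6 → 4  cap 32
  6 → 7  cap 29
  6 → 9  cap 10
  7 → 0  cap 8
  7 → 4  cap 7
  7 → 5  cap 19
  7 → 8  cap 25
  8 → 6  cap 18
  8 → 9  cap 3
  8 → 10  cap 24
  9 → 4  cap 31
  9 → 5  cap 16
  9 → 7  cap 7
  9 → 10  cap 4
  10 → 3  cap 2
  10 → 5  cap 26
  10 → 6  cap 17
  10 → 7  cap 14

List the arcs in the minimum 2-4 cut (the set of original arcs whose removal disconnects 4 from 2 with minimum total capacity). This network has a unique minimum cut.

augment #1: 2→7→4 push 7
augment #2: 2→5→6→4 push 12
augment #3: 2→10→6→4 push 17
augment #4: 2→1→5→6→4 push 1
augment #5: 2→1→8→6→4 push 2
augment #6: 2→1→8→9→4 push 3
augment #7: 2→1→8→6→9→4 push 10
max flow = 52; residual-reachable set from 2 gives S-side
cut edges (S→T): {(6,4), (6,9), (7,4), (8,9)} total cap 52

Min-cut arcs: {(6,4), (6,9), (7,4), (8,9)} (total capacity 52)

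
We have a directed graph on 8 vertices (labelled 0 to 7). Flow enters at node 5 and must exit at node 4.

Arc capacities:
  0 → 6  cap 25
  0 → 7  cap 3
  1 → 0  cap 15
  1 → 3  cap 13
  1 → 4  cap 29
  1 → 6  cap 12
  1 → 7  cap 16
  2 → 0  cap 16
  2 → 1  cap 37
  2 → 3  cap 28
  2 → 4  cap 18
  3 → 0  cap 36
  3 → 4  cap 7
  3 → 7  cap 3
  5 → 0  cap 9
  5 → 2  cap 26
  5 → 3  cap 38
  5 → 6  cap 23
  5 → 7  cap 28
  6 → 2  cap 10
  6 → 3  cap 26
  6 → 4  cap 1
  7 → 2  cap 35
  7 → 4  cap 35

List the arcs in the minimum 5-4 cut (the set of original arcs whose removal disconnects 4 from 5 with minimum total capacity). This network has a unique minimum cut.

augment #1: 5→2→4 push 18
augment #2: 5→3→4 push 7
augment #3: 5→6→4 push 1
augment #4: 5→7→4 push 28
augment #5: 5→0→7→4 push 3
augment #6: 5→2→1→4 push 8
augment #7: 5→3→7→4 push 3
augment #8: 5→6→2→1→4 push 10
max flow = 78; residual-reachable set from 5 gives S-side
cut edges (S→T): {(0,7), (3,4), (3,7), (5,2), (5,7), (6,2), (6,4)} total cap 78

Min-cut arcs: {(0,7), (3,4), (3,7), (5,2), (5,7), (6,2), (6,4)} (total capacity 78)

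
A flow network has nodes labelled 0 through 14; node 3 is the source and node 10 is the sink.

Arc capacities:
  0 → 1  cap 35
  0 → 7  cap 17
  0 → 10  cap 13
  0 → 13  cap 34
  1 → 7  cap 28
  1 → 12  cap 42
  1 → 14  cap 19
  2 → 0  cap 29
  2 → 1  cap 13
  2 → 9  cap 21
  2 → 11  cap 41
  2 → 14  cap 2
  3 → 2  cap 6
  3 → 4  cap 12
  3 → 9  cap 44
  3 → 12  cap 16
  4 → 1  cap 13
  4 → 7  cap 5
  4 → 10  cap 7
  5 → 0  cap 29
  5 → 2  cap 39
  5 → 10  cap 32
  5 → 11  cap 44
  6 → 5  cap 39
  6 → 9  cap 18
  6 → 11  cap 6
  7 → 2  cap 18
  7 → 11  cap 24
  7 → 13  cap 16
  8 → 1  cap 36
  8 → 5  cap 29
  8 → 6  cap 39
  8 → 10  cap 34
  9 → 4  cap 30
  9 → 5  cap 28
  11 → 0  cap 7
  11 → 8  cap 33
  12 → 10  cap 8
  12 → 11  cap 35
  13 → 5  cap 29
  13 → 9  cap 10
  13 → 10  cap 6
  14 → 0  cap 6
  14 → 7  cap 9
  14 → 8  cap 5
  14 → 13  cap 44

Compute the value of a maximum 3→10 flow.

augment #1: 3→4→10 bottleneck 7, total now 7
augment #2: 3→12→10 bottleneck 8, total now 15
augment #3: 3→2→0→10 bottleneck 6, total now 21
augment #4: 3→9→5→10 bottleneck 28, total now 49
augment #5: 3→4→7→13→10 bottleneck 5, total now 54
augment #6: 3→12→11→0→10 bottleneck 7, total now 61
augment #7: 3→12→11→8→10 bottleneck 1, total now 62
augment #8: 3→9→4→1→7→13→10 bottleneck 1, total now 63
augment #9: 3→9→4→1→14→8→10 bottleneck 5, total now 68
augment #10: 3→9→4→1→7→11→8→10 bottleneck 7, total now 75

Maximum flow value: 75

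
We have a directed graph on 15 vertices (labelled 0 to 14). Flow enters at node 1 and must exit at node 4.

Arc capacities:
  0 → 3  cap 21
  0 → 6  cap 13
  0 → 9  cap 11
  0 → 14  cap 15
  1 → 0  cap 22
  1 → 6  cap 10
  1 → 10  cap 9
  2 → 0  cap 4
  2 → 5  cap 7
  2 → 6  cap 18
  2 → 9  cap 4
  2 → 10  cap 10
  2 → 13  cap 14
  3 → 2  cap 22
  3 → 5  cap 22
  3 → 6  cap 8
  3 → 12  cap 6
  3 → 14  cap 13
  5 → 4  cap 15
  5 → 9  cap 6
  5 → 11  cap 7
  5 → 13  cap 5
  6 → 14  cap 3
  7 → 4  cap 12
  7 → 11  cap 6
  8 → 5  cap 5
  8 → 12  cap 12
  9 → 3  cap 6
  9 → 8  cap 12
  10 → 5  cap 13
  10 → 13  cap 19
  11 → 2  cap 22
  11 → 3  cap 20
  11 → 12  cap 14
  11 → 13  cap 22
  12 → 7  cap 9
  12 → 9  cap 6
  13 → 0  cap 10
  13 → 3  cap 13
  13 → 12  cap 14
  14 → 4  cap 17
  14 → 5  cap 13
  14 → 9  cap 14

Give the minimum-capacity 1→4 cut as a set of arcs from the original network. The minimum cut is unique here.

Min-cut arcs: {(1,0), (1,10), (6,14)} (total capacity 34)

augment #1: 1→0→14→4 push 15
augment #2: 1→6→14→4 push 2
augment #3: 1→10→5→4 push 9
augment #4: 1→0→3→5→4 push 6
augment #5: 1→0→3→12→7→4 push 1
augment #6: 1→6→14→0→3→12→7→4 push 1
max flow = 34; residual-reachable set from 1 gives S-side
cut edges (S→T): {(1,0), (1,10), (6,14)} total cap 34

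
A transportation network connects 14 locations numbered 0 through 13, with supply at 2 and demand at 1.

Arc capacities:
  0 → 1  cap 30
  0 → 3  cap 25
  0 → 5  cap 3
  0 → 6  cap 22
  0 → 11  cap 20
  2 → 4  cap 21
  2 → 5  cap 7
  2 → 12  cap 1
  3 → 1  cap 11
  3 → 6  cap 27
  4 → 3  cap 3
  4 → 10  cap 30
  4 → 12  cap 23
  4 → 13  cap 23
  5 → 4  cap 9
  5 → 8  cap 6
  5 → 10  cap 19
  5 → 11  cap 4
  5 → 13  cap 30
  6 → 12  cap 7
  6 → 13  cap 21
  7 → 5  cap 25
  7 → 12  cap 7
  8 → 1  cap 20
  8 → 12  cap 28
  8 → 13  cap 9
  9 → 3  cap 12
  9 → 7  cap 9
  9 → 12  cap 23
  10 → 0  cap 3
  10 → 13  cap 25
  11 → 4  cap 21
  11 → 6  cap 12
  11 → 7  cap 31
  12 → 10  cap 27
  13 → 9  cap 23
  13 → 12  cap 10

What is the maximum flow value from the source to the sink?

augment #1: 2→4→3→1 bottleneck 3, total now 3
augment #2: 2→5→8→1 bottleneck 6, total now 9
augment #3: 2→4→10→0→1 bottleneck 3, total now 12
augment #4: 2→4→13→9→3→1 bottleneck 8, total now 20

Maximum flow value: 20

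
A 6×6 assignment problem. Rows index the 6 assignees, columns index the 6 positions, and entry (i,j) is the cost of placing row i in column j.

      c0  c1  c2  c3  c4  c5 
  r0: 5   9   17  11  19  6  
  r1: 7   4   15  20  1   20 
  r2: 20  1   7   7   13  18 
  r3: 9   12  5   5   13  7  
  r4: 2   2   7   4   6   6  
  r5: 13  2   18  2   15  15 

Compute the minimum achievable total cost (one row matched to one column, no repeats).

optimal assignment: row0→col5 (cost 6), row1→col4 (cost 1), row2→col1 (cost 1), row3→col2 (cost 5), row4→col0 (cost 2), row5→col3 (cost 2)
total = 6 + 1 + 1 + 5 + 2 + 2 = 17

Minimum assignment cost: 17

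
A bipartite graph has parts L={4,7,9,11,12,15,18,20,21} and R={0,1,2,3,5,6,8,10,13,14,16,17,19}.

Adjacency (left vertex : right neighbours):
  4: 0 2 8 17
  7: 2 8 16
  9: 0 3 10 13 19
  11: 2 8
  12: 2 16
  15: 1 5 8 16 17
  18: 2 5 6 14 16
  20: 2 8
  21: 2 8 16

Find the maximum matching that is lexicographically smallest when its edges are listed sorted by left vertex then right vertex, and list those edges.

|M| = 7 (so the lex-smallest maximum matching has 7 edges)
process left vertices in ascending order; for each, take the smallest-labelled available neighbour that still permits 7 edges overall, or leave it unmatched if none does
lex-smallest matching: {4-0, 7-2, 9-3, 11-8, 12-16, 15-1, 18-5}

Lex-smallest maximum matching: {(4,0), (7,2), (9,3), (11,8), (12,16), (15,1), (18,5)}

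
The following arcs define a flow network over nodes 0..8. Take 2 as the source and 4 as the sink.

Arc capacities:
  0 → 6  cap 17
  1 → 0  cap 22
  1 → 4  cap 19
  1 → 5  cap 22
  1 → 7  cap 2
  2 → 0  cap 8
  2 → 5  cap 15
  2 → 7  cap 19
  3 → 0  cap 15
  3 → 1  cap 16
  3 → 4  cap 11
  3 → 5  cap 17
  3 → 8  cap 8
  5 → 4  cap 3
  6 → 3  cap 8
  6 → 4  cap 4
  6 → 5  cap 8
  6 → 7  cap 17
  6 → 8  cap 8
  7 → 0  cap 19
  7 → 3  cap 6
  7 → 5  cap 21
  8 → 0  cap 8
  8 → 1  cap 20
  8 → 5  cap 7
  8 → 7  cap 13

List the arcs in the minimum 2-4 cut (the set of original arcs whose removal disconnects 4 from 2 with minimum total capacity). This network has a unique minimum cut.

Min-cut arcs: {(0,6), (5,4), (7,3)} (total capacity 26)

augment #1: 2→5→4 push 3
augment #2: 2→0→6→4 push 4
augment #3: 2→7→3→4 push 6
augment #4: 2→0→6→3→4 push 4
augment #5: 2→7→0→6→3→4 push 1
augment #6: 2→7→0→6→3→1→4 push 3
augment #7: 2→7→0→6→8→1→4 push 5
max flow = 26; residual-reachable set from 2 gives S-side
cut edges (S→T): {(0,6), (5,4), (7,3)} total cap 26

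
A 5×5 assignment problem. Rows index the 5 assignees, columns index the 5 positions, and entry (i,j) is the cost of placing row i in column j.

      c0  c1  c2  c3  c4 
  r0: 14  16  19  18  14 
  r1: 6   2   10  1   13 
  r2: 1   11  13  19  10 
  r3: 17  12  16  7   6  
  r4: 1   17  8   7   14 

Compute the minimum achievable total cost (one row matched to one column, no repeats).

Minimum assignment cost: 32

one of 2 optimal assignments: row0→col1 (cost 16), row1→col3 (cost 1), row2→col0 (cost 1), row3→col4 (cost 6), row4→col2 (cost 8)
total = 16 + 1 + 1 + 6 + 8 = 32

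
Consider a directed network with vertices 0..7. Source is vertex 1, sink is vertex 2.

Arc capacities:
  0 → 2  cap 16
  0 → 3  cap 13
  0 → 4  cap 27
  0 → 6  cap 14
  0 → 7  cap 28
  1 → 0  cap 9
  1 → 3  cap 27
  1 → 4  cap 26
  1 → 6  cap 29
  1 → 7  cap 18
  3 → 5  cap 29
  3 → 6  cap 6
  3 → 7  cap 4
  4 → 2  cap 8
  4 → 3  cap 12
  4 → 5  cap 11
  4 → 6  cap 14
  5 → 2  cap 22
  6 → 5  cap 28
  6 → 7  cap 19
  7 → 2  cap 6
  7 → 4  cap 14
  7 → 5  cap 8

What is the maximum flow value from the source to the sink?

Maximum flow value: 45

augment #1: 1→0→2 bottleneck 9, total now 9
augment #2: 1→4→2 bottleneck 8, total now 17
augment #3: 1→7→2 bottleneck 6, total now 23
augment #4: 1→3→5→2 bottleneck 22, total now 45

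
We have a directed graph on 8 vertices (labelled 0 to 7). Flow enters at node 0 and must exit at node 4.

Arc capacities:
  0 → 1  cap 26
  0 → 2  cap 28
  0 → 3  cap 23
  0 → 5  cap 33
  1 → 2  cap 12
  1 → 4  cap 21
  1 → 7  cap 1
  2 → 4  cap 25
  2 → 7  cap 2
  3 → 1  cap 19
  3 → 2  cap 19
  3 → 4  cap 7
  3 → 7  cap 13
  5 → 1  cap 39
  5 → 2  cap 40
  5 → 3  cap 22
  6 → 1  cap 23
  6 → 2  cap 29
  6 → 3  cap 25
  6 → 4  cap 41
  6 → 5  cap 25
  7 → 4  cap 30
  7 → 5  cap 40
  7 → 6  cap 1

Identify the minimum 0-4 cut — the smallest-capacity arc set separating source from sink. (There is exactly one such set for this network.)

Min-cut arcs: {(1,4), (1,7), (2,4), (2,7), (3,4), (3,7)} (total capacity 69)

augment #1: 0→1→4 push 21
augment #2: 0→2→4 push 25
augment #3: 0→3→4 push 7
augment #4: 0→1→7→4 push 1
augment #5: 0→2→7→4 push 2
augment #6: 0→3→7→4 push 13
max flow = 69; residual-reachable set from 0 gives S-side
cut edges (S→T): {(1,4), (1,7), (2,4), (2,7), (3,4), (3,7)} total cap 69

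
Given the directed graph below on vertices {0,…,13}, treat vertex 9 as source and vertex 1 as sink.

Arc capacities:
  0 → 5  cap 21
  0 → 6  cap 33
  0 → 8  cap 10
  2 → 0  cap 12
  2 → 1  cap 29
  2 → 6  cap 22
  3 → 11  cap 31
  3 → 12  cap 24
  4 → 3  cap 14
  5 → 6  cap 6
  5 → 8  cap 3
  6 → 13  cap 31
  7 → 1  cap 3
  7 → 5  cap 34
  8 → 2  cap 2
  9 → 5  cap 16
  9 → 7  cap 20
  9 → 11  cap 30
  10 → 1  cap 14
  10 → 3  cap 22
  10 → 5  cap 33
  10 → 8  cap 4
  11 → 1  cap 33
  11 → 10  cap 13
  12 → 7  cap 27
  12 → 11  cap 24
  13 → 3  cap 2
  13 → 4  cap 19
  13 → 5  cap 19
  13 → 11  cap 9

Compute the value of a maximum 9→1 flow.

augment #1: 9→7→1 bottleneck 3, total now 3
augment #2: 9→11→1 bottleneck 30, total now 33
augment #3: 9→5→8→2→1 bottleneck 2, total now 35
augment #4: 9→5→6→13→11→1 bottleneck 3, total now 38
augment #5: 9→5→6→13→11→10→1 bottleneck 3, total now 41

Maximum flow value: 41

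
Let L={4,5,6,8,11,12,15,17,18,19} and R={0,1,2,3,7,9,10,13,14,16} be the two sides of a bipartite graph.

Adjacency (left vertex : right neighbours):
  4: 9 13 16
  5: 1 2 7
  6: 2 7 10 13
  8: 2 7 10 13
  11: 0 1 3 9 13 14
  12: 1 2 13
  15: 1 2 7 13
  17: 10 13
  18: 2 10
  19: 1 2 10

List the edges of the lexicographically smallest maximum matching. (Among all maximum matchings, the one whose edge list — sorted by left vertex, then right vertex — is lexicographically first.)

|M| = 7 (so the lex-smallest maximum matching has 7 edges)
process left vertices in ascending order; for each, take the smallest-labelled available neighbour that still permits 7 edges overall, or leave it unmatched if none does
lex-smallest matching: {4-9, 5-1, 6-2, 8-7, 11-0, 12-13, 17-10}

Lex-smallest maximum matching: {(4,9), (5,1), (6,2), (8,7), (11,0), (12,13), (17,10)}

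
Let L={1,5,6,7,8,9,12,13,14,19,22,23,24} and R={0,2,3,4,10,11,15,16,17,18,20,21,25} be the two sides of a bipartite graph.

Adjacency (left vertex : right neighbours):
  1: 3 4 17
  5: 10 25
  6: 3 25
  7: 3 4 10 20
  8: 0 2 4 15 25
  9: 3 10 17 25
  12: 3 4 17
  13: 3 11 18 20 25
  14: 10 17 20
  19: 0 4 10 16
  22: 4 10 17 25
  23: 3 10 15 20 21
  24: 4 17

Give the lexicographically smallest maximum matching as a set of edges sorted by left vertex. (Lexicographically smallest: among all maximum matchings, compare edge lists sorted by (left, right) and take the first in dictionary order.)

|M| = 10 (so the lex-smallest maximum matching has 10 edges)
process left vertices in ascending order; for each, take the smallest-labelled available neighbour that still permits 10 edges overall, or leave it unmatched if none does
lex-smallest matching: {1-3, 5-10, 6-25, 7-4, 8-0, 9-17, 13-11, 14-20, 19-16, 23-15}

Lex-smallest maximum matching: {(1,3), (5,10), (6,25), (7,4), (8,0), (9,17), (13,11), (14,20), (19,16), (23,15)}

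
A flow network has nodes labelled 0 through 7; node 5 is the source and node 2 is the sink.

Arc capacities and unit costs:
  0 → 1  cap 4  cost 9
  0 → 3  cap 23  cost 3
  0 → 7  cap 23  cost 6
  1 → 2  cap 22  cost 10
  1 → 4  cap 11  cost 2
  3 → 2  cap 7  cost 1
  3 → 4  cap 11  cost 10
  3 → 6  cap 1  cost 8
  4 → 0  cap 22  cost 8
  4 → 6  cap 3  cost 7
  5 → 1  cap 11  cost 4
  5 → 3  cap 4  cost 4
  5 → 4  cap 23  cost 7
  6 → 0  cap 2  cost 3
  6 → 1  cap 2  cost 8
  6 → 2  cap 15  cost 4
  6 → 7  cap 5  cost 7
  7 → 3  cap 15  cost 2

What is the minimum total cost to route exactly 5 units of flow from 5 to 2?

shortest-cost path #1: 5→3→2 push 4 @ unit cost 5 (adds 20)
shortest-cost path #2: 5→1→2 push 1 @ unit cost 14 (adds 14)
total cost = 34

Minimum cost for 5 units: 34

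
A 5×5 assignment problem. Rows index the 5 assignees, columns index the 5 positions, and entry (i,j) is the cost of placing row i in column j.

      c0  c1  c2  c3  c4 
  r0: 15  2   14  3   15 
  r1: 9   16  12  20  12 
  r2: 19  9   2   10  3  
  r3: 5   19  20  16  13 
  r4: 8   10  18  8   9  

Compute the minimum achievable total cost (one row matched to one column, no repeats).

optimal assignment: row0→col1 (cost 2), row1→col4 (cost 12), row2→col2 (cost 2), row3→col0 (cost 5), row4→col3 (cost 8)
total = 2 + 12 + 2 + 5 + 8 = 29

Minimum assignment cost: 29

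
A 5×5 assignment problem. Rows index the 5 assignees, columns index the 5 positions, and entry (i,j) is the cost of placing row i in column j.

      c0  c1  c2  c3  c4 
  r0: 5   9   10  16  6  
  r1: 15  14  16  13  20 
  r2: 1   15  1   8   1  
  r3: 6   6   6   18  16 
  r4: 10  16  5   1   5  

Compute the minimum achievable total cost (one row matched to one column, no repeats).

Minimum assignment cost: 27

optimal assignment: row0→col0 (cost 5), row1→col1 (cost 14), row2→col4 (cost 1), row3→col2 (cost 6), row4→col3 (cost 1)
total = 5 + 14 + 1 + 6 + 1 = 27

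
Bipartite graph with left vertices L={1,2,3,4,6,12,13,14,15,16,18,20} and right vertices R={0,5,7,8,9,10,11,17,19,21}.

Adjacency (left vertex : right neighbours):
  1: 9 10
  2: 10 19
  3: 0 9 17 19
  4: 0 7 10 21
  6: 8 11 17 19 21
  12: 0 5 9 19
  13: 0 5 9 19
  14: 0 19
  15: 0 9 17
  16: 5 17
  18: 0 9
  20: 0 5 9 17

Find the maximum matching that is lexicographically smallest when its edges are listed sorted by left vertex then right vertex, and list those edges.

|M| = 8 (so the lex-smallest maximum matching has 8 edges)
process left vertices in ascending order; for each, take the smallest-labelled available neighbour that still permits 8 edges overall, or leave it unmatched if none does
lex-smallest matching: {1-9, 2-10, 3-0, 4-7, 6-8, 12-5, 13-19, 15-17}

Lex-smallest maximum matching: {(1,9), (2,10), (3,0), (4,7), (6,8), (12,5), (13,19), (15,17)}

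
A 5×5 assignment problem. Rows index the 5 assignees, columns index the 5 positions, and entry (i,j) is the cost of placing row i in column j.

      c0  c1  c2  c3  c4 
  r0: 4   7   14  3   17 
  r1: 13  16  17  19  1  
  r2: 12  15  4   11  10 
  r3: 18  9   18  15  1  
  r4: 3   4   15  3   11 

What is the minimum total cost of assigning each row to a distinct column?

Minimum assignment cost: 20

optimal assignment: row0→col3 (cost 3), row1→col4 (cost 1), row2→col2 (cost 4), row3→col1 (cost 9), row4→col0 (cost 3)
total = 3 + 1 + 4 + 9 + 3 = 20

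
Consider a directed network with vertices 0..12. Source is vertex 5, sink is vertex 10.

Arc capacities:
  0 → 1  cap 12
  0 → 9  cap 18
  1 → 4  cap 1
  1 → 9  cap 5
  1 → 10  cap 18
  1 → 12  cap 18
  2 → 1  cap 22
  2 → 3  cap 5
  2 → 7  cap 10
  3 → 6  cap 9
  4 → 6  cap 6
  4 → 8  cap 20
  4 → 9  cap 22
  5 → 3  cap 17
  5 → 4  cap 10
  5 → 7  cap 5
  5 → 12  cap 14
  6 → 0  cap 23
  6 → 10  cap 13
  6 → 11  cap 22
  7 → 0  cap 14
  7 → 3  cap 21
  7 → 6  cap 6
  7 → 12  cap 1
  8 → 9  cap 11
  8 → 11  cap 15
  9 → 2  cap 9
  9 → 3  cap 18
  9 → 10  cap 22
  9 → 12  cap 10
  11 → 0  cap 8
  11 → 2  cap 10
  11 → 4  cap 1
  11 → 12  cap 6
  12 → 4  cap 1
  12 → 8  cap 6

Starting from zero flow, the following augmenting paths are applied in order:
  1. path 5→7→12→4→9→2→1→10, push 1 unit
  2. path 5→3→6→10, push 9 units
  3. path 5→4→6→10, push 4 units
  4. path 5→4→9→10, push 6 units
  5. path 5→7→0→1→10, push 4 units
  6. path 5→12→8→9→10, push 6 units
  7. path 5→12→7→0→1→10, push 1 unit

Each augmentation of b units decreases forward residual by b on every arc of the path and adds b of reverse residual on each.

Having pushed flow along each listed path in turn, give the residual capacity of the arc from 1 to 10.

Residual capacity of (1,10): 12

after path 1 (5→7→12→4→9→2→1→10, push 1): res(1,10)=17
after path 2 (5→3→6→10, push 9): res(1,10)=17
after path 3 (5→4→6→10, push 4): res(1,10)=17
after path 4 (5→4→9→10, push 6): res(1,10)=17
after path 5 (5→7→0→1→10, push 4): res(1,10)=13
after path 6 (5→12→8→9→10, push 6): res(1,10)=13
after path 7 (5→12→7→0→1→10, push 1): res(1,10)=12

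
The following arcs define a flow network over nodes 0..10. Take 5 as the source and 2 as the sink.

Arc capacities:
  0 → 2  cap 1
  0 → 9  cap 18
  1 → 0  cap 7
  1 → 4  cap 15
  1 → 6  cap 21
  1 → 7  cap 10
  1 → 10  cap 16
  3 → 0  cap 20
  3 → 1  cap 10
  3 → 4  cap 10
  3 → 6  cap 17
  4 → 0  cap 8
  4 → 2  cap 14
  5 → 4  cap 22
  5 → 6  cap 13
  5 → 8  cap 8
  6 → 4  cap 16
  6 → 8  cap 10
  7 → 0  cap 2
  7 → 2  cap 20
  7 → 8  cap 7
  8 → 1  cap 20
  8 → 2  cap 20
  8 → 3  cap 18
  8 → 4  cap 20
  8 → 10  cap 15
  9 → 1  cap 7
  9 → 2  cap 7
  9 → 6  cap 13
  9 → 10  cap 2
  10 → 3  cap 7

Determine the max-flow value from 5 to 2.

Maximum flow value: 40

augment #1: 5→4→2 bottleneck 14, total now 14
augment #2: 5→8→2 bottleneck 8, total now 22
augment #3: 5→4→0→2 bottleneck 1, total now 23
augment #4: 5→6→8→2 bottleneck 10, total now 33
augment #5: 5→4→0→9→2 bottleneck 7, total now 40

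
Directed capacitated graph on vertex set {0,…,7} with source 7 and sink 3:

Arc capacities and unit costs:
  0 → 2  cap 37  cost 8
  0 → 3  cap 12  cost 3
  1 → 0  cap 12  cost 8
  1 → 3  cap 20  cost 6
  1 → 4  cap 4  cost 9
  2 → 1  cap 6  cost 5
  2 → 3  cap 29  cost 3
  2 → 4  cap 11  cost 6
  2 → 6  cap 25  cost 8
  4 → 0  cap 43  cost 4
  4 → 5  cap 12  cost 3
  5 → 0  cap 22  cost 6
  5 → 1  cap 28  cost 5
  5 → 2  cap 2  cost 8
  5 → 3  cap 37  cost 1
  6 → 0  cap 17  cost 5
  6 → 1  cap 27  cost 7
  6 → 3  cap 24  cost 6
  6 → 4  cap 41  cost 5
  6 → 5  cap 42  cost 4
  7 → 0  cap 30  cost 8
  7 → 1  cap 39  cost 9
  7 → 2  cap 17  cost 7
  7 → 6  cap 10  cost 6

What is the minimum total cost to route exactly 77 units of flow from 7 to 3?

Minimum cost for 77 units: 1080

shortest-cost path #1: 7→2→3 push 17 @ unit cost 10 (adds 170)
shortest-cost path #2: 7→0→3 push 12 @ unit cost 11 (adds 132)
shortest-cost path #3: 7→6→5→3 push 10 @ unit cost 11 (adds 110)
shortest-cost path #4: 7→1→3 push 20 @ unit cost 15 (adds 300)
shortest-cost path #5: 7→0→2→3 push 12 @ unit cost 19 (adds 228)
shortest-cost path #6: 7→1→4→5→3 push 4 @ unit cost 22 (adds 88)
shortest-cost path #7: 7→0→2→4→5→3 push 2 @ unit cost 26 (adds 52)
total cost = 1080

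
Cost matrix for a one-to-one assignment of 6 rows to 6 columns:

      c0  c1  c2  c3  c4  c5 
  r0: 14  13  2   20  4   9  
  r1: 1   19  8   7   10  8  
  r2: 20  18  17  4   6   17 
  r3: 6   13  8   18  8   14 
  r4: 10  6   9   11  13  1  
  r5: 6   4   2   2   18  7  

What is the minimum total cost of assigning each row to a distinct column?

Minimum assignment cost: 20

optimal assignment: row0→col2 (cost 2), row1→col0 (cost 1), row2→col3 (cost 4), row3→col4 (cost 8), row4→col5 (cost 1), row5→col1 (cost 4)
total = 2 + 1 + 4 + 8 + 1 + 4 = 20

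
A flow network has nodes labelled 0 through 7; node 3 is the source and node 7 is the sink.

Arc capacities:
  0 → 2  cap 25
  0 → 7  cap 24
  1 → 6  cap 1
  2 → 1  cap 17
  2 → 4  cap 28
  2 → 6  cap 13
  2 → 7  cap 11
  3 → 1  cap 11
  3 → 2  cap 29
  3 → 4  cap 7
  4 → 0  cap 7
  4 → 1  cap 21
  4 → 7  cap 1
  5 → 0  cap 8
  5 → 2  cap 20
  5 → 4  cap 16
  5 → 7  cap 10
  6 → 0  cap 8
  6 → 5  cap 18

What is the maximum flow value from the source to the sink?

augment #1: 3→2→7 bottleneck 11, total now 11
augment #2: 3→4→7 bottleneck 1, total now 12
augment #3: 3→4→0→7 bottleneck 6, total now 18
augment #4: 3→1→6→0→7 bottleneck 1, total now 19
augment #5: 3→2→4→0→7 bottleneck 1, total now 20
augment #6: 3→2→6→0→7 bottleneck 7, total now 27
augment #7: 3→2→6→5→7 bottleneck 6, total now 33

Maximum flow value: 33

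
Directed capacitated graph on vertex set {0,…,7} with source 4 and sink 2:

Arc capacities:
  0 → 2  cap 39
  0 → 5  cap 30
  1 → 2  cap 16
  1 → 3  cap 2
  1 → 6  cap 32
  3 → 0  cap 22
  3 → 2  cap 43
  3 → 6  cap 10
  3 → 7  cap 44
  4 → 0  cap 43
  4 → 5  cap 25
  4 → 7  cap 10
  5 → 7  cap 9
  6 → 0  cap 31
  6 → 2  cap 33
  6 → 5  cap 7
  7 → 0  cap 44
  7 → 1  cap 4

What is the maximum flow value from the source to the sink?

Maximum flow value: 43

augment #1: 4→0→2 bottleneck 39, total now 39
augment #2: 4→7→1→2 bottleneck 4, total now 43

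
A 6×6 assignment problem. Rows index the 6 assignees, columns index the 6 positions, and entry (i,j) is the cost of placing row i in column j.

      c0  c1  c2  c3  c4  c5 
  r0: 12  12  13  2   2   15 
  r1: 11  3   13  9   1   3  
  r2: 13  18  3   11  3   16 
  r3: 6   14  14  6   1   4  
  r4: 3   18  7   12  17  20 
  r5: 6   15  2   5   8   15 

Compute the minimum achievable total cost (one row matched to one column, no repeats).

optimal assignment: row0→col3 (cost 2), row1→col1 (cost 3), row2→col4 (cost 3), row3→col5 (cost 4), row4→col0 (cost 3), row5→col2 (cost 2)
total = 2 + 3 + 3 + 4 + 3 + 2 = 17

Minimum assignment cost: 17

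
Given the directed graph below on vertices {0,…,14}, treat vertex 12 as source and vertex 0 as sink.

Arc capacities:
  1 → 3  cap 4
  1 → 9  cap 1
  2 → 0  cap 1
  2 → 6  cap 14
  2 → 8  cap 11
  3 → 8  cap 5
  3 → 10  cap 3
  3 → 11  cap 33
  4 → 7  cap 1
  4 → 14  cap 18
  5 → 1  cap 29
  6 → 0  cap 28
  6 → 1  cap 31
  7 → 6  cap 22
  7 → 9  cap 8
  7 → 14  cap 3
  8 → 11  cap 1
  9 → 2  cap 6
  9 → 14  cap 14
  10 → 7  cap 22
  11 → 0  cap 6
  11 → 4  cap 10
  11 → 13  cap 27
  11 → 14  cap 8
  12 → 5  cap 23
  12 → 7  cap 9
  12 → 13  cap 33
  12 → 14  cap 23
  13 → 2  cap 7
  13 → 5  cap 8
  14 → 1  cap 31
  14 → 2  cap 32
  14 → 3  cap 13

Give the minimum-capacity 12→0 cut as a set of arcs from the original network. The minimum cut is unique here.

Min-cut arcs: {(2,0), (2,6), (3,10), (4,7), (11,0), (12,7)} (total capacity 34)

augment #1: 12→7→6→0 push 9
augment #2: 12→13→2→0 push 1
augment #3: 12→13→2→6→0 push 6
augment #4: 12→14→2→6→0 push 8
augment #5: 12→14→3→11→0 push 6
augment #6: 12→14→3→10→7→6→0 push 3
augment #7: 12→14→3→11→4→7→6→0 push 1
max flow = 34; residual-reachable set from 12 gives S-side
cut edges (S→T): {(2,0), (2,6), (3,10), (4,7), (11,0), (12,7)} total cap 34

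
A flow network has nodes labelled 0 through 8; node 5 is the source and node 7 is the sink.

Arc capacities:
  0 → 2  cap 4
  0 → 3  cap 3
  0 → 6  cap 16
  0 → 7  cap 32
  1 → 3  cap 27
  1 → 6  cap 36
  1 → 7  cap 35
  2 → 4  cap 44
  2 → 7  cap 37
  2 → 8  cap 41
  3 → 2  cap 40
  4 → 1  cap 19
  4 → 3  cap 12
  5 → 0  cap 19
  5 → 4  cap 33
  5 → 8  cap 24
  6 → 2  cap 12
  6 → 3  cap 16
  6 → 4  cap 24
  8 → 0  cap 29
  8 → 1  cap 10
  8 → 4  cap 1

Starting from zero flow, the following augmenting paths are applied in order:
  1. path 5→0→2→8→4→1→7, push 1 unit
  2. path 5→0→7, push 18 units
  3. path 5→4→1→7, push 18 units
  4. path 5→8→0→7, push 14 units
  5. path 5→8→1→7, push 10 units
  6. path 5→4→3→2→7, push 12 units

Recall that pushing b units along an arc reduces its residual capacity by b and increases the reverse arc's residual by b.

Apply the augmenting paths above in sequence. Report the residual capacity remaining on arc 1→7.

after path 1 (5→0→2→8→4→1→7, push 1): res(1,7)=34
after path 2 (5→0→7, push 18): res(1,7)=34
after path 3 (5→4→1→7, push 18): res(1,7)=16
after path 4 (5→8→0→7, push 14): res(1,7)=16
after path 5 (5→8→1→7, push 10): res(1,7)=6
after path 6 (5→4→3→2→7, push 12): res(1,7)=6

Residual capacity of (1,7): 6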